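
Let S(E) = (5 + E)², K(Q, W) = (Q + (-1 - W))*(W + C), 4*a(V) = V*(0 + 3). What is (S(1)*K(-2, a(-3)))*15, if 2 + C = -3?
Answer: 11745/4 ≈ 2936.3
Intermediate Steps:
C = -5 (C = -2 - 3 = -5)
a(V) = 3*V/4 (a(V) = (V*(0 + 3))/4 = (V*3)/4 = (3*V)/4 = 3*V/4)
K(Q, W) = (-5 + W)*(-1 + Q - W) (K(Q, W) = (Q + (-1 - W))*(W - 5) = (-1 + Q - W)*(-5 + W) = (-5 + W)*(-1 + Q - W))
(S(1)*K(-2, a(-3)))*15 = ((5 + 1)²*(5 - ((¾)*(-3))² - 5*(-2) + 4*((¾)*(-3)) - 3*(-3)/2))*15 = (6²*(5 - (-9/4)² + 10 + 4*(-9/4) - 2*(-9/4)))*15 = (36*(5 - 1*81/16 + 10 - 9 + 9/2))*15 = (36*(5 - 81/16 + 10 - 9 + 9/2))*15 = (36*(87/16))*15 = (783/4)*15 = 11745/4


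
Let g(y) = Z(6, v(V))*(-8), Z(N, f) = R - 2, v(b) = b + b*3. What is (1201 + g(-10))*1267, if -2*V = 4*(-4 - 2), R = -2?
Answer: 1562211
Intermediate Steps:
V = 12 (V = -2*(-4 - 2) = -2*(-6) = -½*(-24) = 12)
v(b) = 4*b (v(b) = b + 3*b = 4*b)
Z(N, f) = -4 (Z(N, f) = -2 - 2 = -4)
g(y) = 32 (g(y) = -4*(-8) = 32)
(1201 + g(-10))*1267 = (1201 + 32)*1267 = 1233*1267 = 1562211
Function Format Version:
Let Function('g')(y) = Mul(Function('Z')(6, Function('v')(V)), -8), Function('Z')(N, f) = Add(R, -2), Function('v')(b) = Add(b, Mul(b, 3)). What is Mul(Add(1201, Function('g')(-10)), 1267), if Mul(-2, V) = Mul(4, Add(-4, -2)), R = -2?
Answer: 1562211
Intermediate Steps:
V = 12 (V = Mul(Rational(-1, 2), Mul(4, Add(-4, -2))) = Mul(Rational(-1, 2), Mul(4, -6)) = Mul(Rational(-1, 2), -24) = 12)
Function('v')(b) = Mul(4, b) (Function('v')(b) = Add(b, Mul(3, b)) = Mul(4, b))
Function('Z')(N, f) = -4 (Function('Z')(N, f) = Add(-2, -2) = -4)
Function('g')(y) = 32 (Function('g')(y) = Mul(-4, -8) = 32)
Mul(Add(1201, Function('g')(-10)), 1267) = Mul(Add(1201, 32), 1267) = Mul(1233, 1267) = 1562211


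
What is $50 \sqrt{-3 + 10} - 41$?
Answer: $-41 + 50 \sqrt{7} \approx 91.288$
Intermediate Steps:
$50 \sqrt{-3 + 10} - 41 = 50 \sqrt{7} - 41 = -41 + 50 \sqrt{7}$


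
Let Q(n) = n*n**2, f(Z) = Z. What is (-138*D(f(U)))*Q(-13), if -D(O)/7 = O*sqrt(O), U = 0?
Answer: 0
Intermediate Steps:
D(O) = -7*O**(3/2) (D(O) = -7*O*sqrt(O) = -7*O**(3/2))
Q(n) = n**3
(-138*D(f(U)))*Q(-13) = -(-966)*0**(3/2)*(-13)**3 = -(-966)*0*(-2197) = -138*0*(-2197) = 0*(-2197) = 0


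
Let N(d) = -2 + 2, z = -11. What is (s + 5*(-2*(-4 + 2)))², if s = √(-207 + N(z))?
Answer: 193 + 120*I*√23 ≈ 193.0 + 575.5*I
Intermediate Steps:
N(d) = 0
s = 3*I*√23 (s = √(-207 + 0) = √(-207) = 3*I*√23 ≈ 14.387*I)
(s + 5*(-2*(-4 + 2)))² = (3*I*√23 + 5*(-2*(-4 + 2)))² = (3*I*√23 + 5*(-2*(-2)))² = (3*I*√23 + 5*4)² = (3*I*√23 + 20)² = (20 + 3*I*√23)²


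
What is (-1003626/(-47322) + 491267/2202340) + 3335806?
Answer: 2759182891673069/827135980 ≈ 3.3358e+6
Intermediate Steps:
(-1003626/(-47322) + 491267/2202340) + 3335806 = (-1003626*(-1/47322) + 491267*(1/2202340)) + 3335806 = (55757/2629 + 70181/314620) + 3335806 = 17726773189/827135980 + 3335806 = 2759182891673069/827135980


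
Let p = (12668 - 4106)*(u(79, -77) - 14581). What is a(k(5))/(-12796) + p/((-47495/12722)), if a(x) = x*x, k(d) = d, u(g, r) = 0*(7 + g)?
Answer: 2903314720438327/86820860 ≈ 3.3440e+7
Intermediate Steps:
u(g, r) = 0
a(x) = x**2
p = -124842522 (p = (12668 - 4106)*(0 - 14581) = 8562*(-14581) = -124842522)
a(k(5))/(-12796) + p/((-47495/12722)) = 5**2/(-12796) - 124842522/((-47495/12722)) = 25*(-1/12796) - 124842522/((-47495*1/12722)) = -25/12796 - 124842522/(-47495/12722) = -25/12796 - 124842522*(-12722/47495) = -25/12796 + 226892366412/6785 = 2903314720438327/86820860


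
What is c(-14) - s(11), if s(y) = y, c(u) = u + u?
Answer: -39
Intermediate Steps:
c(u) = 2*u
c(-14) - s(11) = 2*(-14) - 1*11 = -28 - 11 = -39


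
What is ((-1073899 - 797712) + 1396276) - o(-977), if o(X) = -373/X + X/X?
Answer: -464403645/977 ≈ -4.7534e+5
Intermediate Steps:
o(X) = 1 - 373/X (o(X) = -373/X + 1 = 1 - 373/X)
((-1073899 - 797712) + 1396276) - o(-977) = ((-1073899 - 797712) + 1396276) - (-373 - 977)/(-977) = (-1871611 + 1396276) - (-1)*(-1350)/977 = -475335 - 1*1350/977 = -475335 - 1350/977 = -464403645/977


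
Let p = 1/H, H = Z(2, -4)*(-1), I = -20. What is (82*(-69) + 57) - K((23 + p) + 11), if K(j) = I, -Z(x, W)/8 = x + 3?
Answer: -5581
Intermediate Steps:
Z(x, W) = -24 - 8*x (Z(x, W) = -8*(x + 3) = -8*(3 + x) = -24 - 8*x)
H = 40 (H = (-24 - 8*2)*(-1) = (-24 - 16)*(-1) = -40*(-1) = 40)
p = 1/40 ≈ 0.025000
K(j) = -20
(82*(-69) + 57) - K((23 + p) + 11) = (82*(-69) + 57) - 1*(-20) = (-5658 + 57) + 20 = -5601 + 20 = -5581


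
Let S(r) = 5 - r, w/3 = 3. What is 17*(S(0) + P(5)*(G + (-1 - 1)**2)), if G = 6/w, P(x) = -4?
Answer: -697/3 ≈ -232.33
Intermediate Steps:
w = 9 (w = 3*3 = 9)
G = 2/3 (G = 6/9 = 6*(1/9) = 2/3 ≈ 0.66667)
17*(S(0) + P(5)*(G + (-1 - 1)**2)) = 17*((5 - 1*0) - 4*(2/3 + (-1 - 1)**2)) = 17*((5 + 0) - 4*(2/3 + (-2)**2)) = 17*(5 - 4*(2/3 + 4)) = 17*(5 - 4*14/3) = 17*(5 - 56/3) = 17*(-41/3) = -697/3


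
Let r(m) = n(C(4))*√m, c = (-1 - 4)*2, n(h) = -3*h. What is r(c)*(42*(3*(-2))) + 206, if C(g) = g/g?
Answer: 206 + 756*I*√10 ≈ 206.0 + 2390.7*I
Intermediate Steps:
C(g) = 1
c = -10 (c = -5*2 = -10)
r(m) = -3*√m (r(m) = (-3*1)*√m = -3*√m)
r(c)*(42*(3*(-2))) + 206 = (-3*I*√10)*(42*(3*(-2))) + 206 = (-3*I*√10)*(42*(-6)) + 206 = -3*I*√10*(-252) + 206 = 756*I*√10 + 206 = 206 + 756*I*√10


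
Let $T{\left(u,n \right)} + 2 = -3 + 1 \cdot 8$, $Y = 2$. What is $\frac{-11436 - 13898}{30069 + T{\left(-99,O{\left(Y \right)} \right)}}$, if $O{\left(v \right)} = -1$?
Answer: $- \frac{12667}{15036} \approx -0.84244$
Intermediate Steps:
$T{\left(u,n \right)} = 3$ ($T{\left(u,n \right)} = -2 + \left(-3 + 1 \cdot 8\right) = -2 + \left(-3 + 8\right) = -2 + 5 = 3$)
$\frac{-11436 - 13898}{30069 + T{\left(-99,O{\left(Y \right)} \right)}} = \frac{-11436 - 13898}{30069 + 3} = - \frac{25334}{30072} = \left(-25334\right) \frac{1}{30072} = - \frac{12667}{15036}$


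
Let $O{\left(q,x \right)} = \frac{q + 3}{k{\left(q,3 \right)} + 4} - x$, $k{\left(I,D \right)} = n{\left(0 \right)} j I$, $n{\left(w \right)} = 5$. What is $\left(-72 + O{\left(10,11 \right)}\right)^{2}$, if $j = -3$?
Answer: $\frac{147161161}{21316} \approx 6903.8$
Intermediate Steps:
$k{\left(I,D \right)} = - 15 I$ ($k{\left(I,D \right)} = 5 \left(-3\right) I = - 15 I$)
$O{\left(q,x \right)} = - x + \frac{3 + q}{4 - 15 q}$ ($O{\left(q,x \right)} = \frac{q + 3}{- 15 q + 4} - x = \frac{3 + q}{4 - 15 q} - x = - x + \frac{3 + q}{4 - 15 q}$)
$\left(-72 + O{\left(10,11 \right)}\right)^{2} = \left(-72 + \frac{3 + 10 - 44 + 15 \cdot 10 \cdot 11}{4 - 150}\right)^{2} = \left(-72 + \frac{3 + 10 - 44 + 1650}{4 - 150}\right)^{2} = \left(-72 + \frac{1}{-146} \cdot 1619\right)^{2} = \left(-72 - \frac{1619}{146}\right)^{2} = \left(- \frac{12131}{146}\right)^{2} = \frac{147161161}{21316}$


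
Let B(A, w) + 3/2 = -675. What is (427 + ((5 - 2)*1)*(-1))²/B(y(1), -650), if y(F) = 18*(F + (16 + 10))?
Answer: -359552/1353 ≈ -265.74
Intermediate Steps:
y(F) = 468 + 18*F (y(F) = 18*(F + 26) = 18*(26 + F) = 468 + 18*F)
B(A, w) = -1353/2 (B(A, w) = -3/2 - 675 = -1353/2)
(427 + ((5 - 2)*1)*(-1))²/B(y(1), -650) = (427 + ((5 - 2)*1)*(-1))²/(-1353/2) = (427 + (3*1)*(-1))²*(-2/1353) = (427 + 3*(-1))²*(-2/1353) = (427 - 3)²*(-2/1353) = 424²*(-2/1353) = 179776*(-2/1353) = -359552/1353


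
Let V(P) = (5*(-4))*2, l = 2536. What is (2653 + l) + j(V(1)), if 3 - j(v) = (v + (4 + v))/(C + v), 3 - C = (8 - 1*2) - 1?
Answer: 108994/21 ≈ 5190.2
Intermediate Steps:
V(P) = -40 (V(P) = -20*2 = -40)
C = -2 (C = 3 - ((8 - 1*2) - 1) = 3 - ((8 - 2) - 1) = 3 - (6 - 1) = 3 - 1*5 = 3 - 5 = -2)
j(v) = 3 - (4 + 2*v)/(-2 + v) (j(v) = 3 - (v + (4 + v))/(-2 + v) = 3 - (4 + 2*v)/(-2 + v))
(2653 + l) + j(V(1)) = (2653 + 2536) + (-10 - 40)/(-2 - 40) = 5189 - 50/(-42) = 5189 - 1/42*(-50) = 5189 + 25/21 = 108994/21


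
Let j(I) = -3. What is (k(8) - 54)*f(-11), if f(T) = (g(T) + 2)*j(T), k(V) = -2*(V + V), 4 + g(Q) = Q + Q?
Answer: -6192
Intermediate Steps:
g(Q) = -4 + 2*Q (g(Q) = -4 + (Q + Q) = -4 + 2*Q)
k(V) = -4*V
f(T) = 6 - 6*T (f(T) = ((-4 + 2*T) + 2)*(-3) = (-2 + 2*T)*(-3) = 6 - 6*T)
(k(8) - 54)*f(-11) = (-4*8 - 54)*(6 - 6*(-11)) = (-32 - 54)*(6 + 66) = -86*72 = -6192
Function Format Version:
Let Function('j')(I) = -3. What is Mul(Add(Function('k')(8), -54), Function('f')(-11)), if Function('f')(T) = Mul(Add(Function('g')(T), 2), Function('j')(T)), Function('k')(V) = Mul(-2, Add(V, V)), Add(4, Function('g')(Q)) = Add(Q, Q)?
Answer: -6192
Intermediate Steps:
Function('g')(Q) = Add(-4, Mul(2, Q)) (Function('g')(Q) = Add(-4, Add(Q, Q)) = Add(-4, Mul(2, Q)))
Function('k')(V) = Mul(-4, V) (Function('k')(V) = Mul(-2, Mul(2, V)) = Mul(-4, V))
Function('f')(T) = Add(6, Mul(-6, T)) (Function('f')(T) = Mul(Add(Add(-4, Mul(2, T)), 2), -3) = Mul(Add(-2, Mul(2, T)), -3) = Add(6, Mul(-6, T)))
Mul(Add(Function('k')(8), -54), Function('f')(-11)) = Mul(Add(Mul(-4, 8), -54), Add(6, Mul(-6, -11))) = Mul(Add(-32, -54), Add(6, 66)) = Mul(-86, 72) = -6192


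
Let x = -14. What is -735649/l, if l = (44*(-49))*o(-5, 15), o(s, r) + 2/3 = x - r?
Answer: -2206947/191884 ≈ -11.501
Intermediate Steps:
o(s, r) = -44/3 - r (o(s, r) = -⅔ + (-14 - r) = -44/3 - r)
l = 191884/3 (l = (44*(-49))*(-44/3 - 1*15) = -2156*(-44/3 - 15) = -2156*(-89/3) = 191884/3 ≈ 63961.)
-735649/l = -735649/191884/3 = -735649*3/191884 = -2206947/191884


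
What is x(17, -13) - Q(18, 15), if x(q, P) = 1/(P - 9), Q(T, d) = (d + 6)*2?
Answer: -925/22 ≈ -42.045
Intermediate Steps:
Q(T, d) = 12 + 2*d (Q(T, d) = (6 + d)*2 = 12 + 2*d)
x(q, P) = 1/(-9 + P)
x(17, -13) - Q(18, 15) = 1/(-9 - 13) - (12 + 2*15) = 1/(-22) - (12 + 30) = -1/22 - 1*42 = -1/22 - 42 = -925/22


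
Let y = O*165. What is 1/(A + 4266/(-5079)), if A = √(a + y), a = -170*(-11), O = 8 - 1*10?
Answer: 1203723/2206000688 + 2866249*√385/2206000688 ≈ 0.026040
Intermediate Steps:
O = -2 (O = 8 - 10 = -2)
y = -330 (y = -2*165 = -330)
a = 1870
A = 2*√385 (A = √(1870 - 330) = √1540 = 2*√385 ≈ 39.243)
1/(A + 4266/(-5079)) = 1/(2*√385 + 4266/(-5079)) = 1/(2*√385 + 4266*(-1/5079)) = 1/(2*√385 - 1422/1693) = 1/(-1422/1693 + 2*√385)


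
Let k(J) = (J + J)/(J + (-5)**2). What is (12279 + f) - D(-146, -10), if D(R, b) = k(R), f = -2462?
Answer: 1187565/121 ≈ 9814.6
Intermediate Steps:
k(J) = 2*J/(25 + J) (k(J) = (2*J)/(J + 25) = (2*J)/(25 + J) = 2*J/(25 + J))
D(R, b) = 2*R/(25 + R)
(12279 + f) - D(-146, -10) = (12279 - 2462) - 2*(-146)/(25 - 146) = 9817 - 2*(-146)/(-121) = 9817 - 2*(-146)*(-1)/121 = 9817 - 1*292/121 = 9817 - 292/121 = 1187565/121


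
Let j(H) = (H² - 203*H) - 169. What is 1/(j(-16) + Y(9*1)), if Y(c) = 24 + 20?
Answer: 1/3379 ≈ 0.00029595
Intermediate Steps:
Y(c) = 44
j(H) = -169 + H² - 203*H
1/(j(-16) + Y(9*1)) = 1/((-169 + (-16)² - 203*(-16)) + 44) = 1/((-169 + 256 + 3248) + 44) = 1/(3335 + 44) = 1/3379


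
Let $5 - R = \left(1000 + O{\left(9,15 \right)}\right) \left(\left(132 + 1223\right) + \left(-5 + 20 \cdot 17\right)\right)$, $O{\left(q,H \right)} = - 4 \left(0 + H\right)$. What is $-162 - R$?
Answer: $1588433$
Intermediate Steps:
$O{\left(q,H \right)} = - 4 H$
$R = -1588595$ ($R = 5 - \left(1000 - 60\right) \left(\left(132 + 1223\right) + \left(-5 + 20 \cdot 17\right)\right) = 5 - \left(1000 - 60\right) \left(1355 + \left(-5 + 340\right)\right) = 5 - 940 \left(1355 + 335\right) = 5 - 940 \cdot 1690 = 5 - 1588600 = -1588595$)
$-162 - R = -162 - -1588595 = -162 + 1588595 = 1588433$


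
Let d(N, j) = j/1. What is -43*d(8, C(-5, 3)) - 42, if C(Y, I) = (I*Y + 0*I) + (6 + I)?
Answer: 216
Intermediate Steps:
C(Y, I) = 6 + I + I*Y (C(Y, I) = (I*Y + 0) + (6 + I) = I*Y + (6 + I) = 6 + I + I*Y)
d(N, j) = j (d(N, j) = j*1 = j)
-43*d(8, C(-5, 3)) - 42 = -43*(6 + 3 + 3*(-5)) - 42 = -43*(6 + 3 - 15) - 42 = -43*(-6) - 42 = 258 - 42 = 216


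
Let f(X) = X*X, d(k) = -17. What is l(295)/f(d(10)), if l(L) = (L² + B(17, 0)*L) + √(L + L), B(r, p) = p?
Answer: 87025/289 + √590/289 ≈ 301.21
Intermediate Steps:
l(L) = L² + √2*√L (l(L) = (L² + 0*L) + √(L + L) = (L² + 0) + √(2*L) = L² + √2*√L)
f(X) = X²
l(295)/f(d(10)) = (295² + √2*√295)/((-17)²) = (87025 + √590)/289 = (87025 + √590)*(1/289) = 87025/289 + √590/289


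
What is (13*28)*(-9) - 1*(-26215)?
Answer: 22939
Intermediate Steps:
(13*28)*(-9) - 1*(-26215) = 364*(-9) + 26215 = -3276 + 26215 = 22939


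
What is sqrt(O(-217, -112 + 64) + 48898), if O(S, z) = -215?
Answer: sqrt(48683) ≈ 220.64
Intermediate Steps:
sqrt(O(-217, -112 + 64) + 48898) = sqrt(-215 + 48898) = sqrt(48683)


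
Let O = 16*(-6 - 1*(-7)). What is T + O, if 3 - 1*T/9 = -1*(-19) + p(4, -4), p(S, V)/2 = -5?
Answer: -38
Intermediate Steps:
p(S, V) = -10 (p(S, V) = 2*(-5) = -10)
T = -54 (T = 27 - 9*(-1*(-19) - 10) = 27 - 9*(19 - 10) = 27 - 9*9 = 27 - 81 = -54)
O = 16 (O = 16*(-6 + 7) = 16*1 = 16)
T + O = -54 + 16 = -38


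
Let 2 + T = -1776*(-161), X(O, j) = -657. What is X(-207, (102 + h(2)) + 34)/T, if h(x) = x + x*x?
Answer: -657/285934 ≈ -0.0022977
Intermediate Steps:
h(x) = x + x²
T = 285934 (T = -2 - 1776*(-161) = -2 + 285936 = 285934)
X(-207, (102 + h(2)) + 34)/T = -657/285934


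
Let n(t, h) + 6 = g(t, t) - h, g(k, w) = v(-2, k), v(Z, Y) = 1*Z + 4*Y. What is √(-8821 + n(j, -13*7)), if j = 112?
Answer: I*√8290 ≈ 91.049*I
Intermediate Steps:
v(Z, Y) = Z + 4*Y
g(k, w) = -2 + 4*k
n(t, h) = -8 - h + 4*t (n(t, h) = -6 + ((-2 + 4*t) - h) = -6 + (-2 - h + 4*t) = -8 - h + 4*t)
√(-8821 + n(j, -13*7)) = √(-8821 + (-8 - (-13)*7 + 4*112)) = √(-8821 + (-8 - 1*(-91) + 448)) = √(-8821 + (-8 + 91 + 448)) = √(-8821 + 531) = √(-8290) = I*√8290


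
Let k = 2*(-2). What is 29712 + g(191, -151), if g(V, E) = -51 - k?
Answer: 29665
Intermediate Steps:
k = -4
g(V, E) = -47 (g(V, E) = -51 - 1*(-4) = -51 + 4 = -47)
29712 + g(191, -151) = 29712 - 47 = 29665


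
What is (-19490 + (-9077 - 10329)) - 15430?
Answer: -54326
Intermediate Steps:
(-19490 + (-9077 - 10329)) - 15430 = (-19490 - 19406) - 15430 = -38896 - 15430 = -54326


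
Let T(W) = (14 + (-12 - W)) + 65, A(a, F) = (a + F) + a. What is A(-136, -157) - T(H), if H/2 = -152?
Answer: -800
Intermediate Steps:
H = -304 (H = 2*(-152) = -304)
A(a, F) = F + 2*a (A(a, F) = (F + a) + a = F + 2*a)
T(W) = 67 - W (T(W) = (2 - W) + 65 = 67 - W)
A(-136, -157) - T(H) = (-157 + 2*(-136)) - (67 - 1*(-304)) = (-157 - 272) - (67 + 304) = -429 - 1*371 = -429 - 371 = -800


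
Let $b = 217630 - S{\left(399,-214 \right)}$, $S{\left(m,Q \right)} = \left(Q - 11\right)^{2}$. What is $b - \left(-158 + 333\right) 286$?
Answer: $116955$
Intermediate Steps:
$S{\left(m,Q \right)} = \left(-11 + Q\right)^{2}$
$b = 167005$ ($b = 217630 - \left(-11 - 214\right)^{2} = 217630 - \left(-225\right)^{2} = 217630 - 50625 = 167005$)
$b - \left(-158 + 333\right) 286 = 167005 - \left(-158 + 333\right) 286 = 167005 - 175 \cdot 286 = 167005 - 50050 = 116955$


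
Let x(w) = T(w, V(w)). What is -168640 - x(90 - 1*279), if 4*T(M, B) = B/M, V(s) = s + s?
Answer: -337281/2 ≈ -1.6864e+5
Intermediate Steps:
V(s) = 2*s
T(M, B) = B/(4*M) (T(M, B) = (B/M)/4 = B/(4*M))
x(w) = ½ (x(w) = (2*w)/(4*w) = ½)
-168640 - x(90 - 1*279) = -168640 - 1*½ = -168640 - ½ = -337281/2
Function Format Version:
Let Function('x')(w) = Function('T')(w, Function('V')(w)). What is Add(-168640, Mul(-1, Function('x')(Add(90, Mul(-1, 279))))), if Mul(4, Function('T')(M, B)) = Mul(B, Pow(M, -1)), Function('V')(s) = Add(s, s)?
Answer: Rational(-337281, 2) ≈ -1.6864e+5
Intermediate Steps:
Function('V')(s) = Mul(2, s)
Function('T')(M, B) = Mul(Rational(1, 4), B, Pow(M, -1)) (Function('T')(M, B) = Mul(Rational(1, 4), Mul(B, Pow(M, -1))) = Mul(Rational(1, 4), B, Pow(M, -1)))
Function('x')(w) = Rational(1, 2) (Function('x')(w) = Mul(Rational(1, 4), Mul(2, w), Pow(w, -1)) = Rational(1, 2))
Add(-168640, Mul(-1, Function('x')(Add(90, Mul(-1, 279))))) = Add(-168640, Mul(-1, Rational(1, 2))) = Add(-168640, Rational(-1, 2)) = Rational(-337281, 2)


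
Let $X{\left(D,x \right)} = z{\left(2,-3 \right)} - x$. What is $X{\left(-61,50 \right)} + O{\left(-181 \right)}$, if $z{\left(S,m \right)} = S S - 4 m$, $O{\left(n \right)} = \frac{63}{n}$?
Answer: $- \frac{6217}{181} \approx -34.348$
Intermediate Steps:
$z{\left(S,m \right)} = S^{2} - 4 m$
$X{\left(D,x \right)} = 16 - x$ ($X{\left(D,x \right)} = \left(2^{2} - -12\right) - x = \left(4 + 12\right) - x = 16 - x$)
$X{\left(-61,50 \right)} + O{\left(-181 \right)} = \left(16 - 50\right) + \frac{63}{-181} = \left(16 - 50\right) + 63 \left(- \frac{1}{181}\right) = -34 - \frac{63}{181} = - \frac{6217}{181}$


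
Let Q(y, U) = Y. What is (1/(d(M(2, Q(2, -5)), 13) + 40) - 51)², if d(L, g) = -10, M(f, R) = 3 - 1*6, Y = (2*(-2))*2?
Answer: 2337841/900 ≈ 2597.6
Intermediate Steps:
Y = -8 (Y = -4*2 = -8)
Q(y, U) = -8
M(f, R) = -3 (M(f, R) = 3 - 6 = -3)
(1/(d(M(2, Q(2, -5)), 13) + 40) - 51)² = (1/(-10 + 40) - 51)² = (1/30 - 51)² = (-1529/30)² = 2337841/900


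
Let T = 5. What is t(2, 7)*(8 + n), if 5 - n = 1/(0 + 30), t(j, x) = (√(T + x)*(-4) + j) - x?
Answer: -389/6 - 1556*√3/15 ≈ -244.50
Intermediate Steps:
t(j, x) = j - x - 4*√(5 + x) (t(j, x) = (√(5 + x)*(-4) + j) - x = (-4*√(5 + x) + j) - x = (j - 4*√(5 + x)) - x = j - x - 4*√(5 + x))
n = 149/30 (n = 5 - 1/(0 + 30) = 5 - 1/30 = 149/30 ≈ 4.9667)
t(2, 7)*(8 + n) = (2 - 1*7 - 4*√(5 + 7))*(8 + 149/30) = (2 - 7 - 8*√3)*(389/30) = (-5 - 8*√3)*(389/30) = -389/6 - 1556*√3/15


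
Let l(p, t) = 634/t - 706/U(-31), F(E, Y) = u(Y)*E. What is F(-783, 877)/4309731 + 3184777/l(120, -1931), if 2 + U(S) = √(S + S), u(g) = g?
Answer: 1976521222997808894505/222084982035256741 - 4191971111767841*I*√62/927558976798 ≈ 8899.8 - 35585.0*I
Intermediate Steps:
U(S) = -2 + √2*√S (U(S) = -2 + √(S + S) = -2 + √(2*S) = -2 + √2*√S)
F(E, Y) = E*Y (F(E, Y) = Y*E = E*Y)
l(p, t) = -706/(-2 + I*√62) + 634/t (l(p, t) = 634/t - 706/(-2 + √2*√(-31)) = 634/t - 706/(-2 + √2*(I*√31)) = 634/t - 706/(-2 + I*√62) = -706/(-2 + I*√62) + 634/t)
F(-783, 877)/4309731 + 3184777/l(120, -1931) = -783*877/4309731 + 3184777/((2*(634 + 353*(-1931) - 317*I*√62)/(-1931*(2 - I*√62)))) = -686691*1/4309731 + 3184777/((2*(-1/1931)*(634 - 681643 - 317*I*√62)/(2 - I*√62))) = -76299/478859 + 3184777/((2*(-1/1931)*(-681009 - 317*I*√62)/(2 - I*√62))) = -76299/478859 + 3184777/((-2*(-681009 - 317*I*√62)/(1931*(2 - I*√62)))) = -76299/478859 + 3184777*(-1931*(2 - I*√62)/(2*(-681009 - 317*I*√62))) = -76299/478859 - 6149804387*(2 - I*√62)/(2*(-681009 - 317*I*√62))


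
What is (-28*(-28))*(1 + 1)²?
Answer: 3136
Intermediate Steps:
(-28*(-28))*(1 + 1)² = 784*2² = 784*4 = 3136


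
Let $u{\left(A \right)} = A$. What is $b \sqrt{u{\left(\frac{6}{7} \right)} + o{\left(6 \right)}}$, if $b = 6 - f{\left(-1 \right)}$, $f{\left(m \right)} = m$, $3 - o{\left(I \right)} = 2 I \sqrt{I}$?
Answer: $\sqrt{189 - 588 \sqrt{6}} \approx 35.374 i$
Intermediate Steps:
$o{\left(I \right)} = 3 - 2 I^{\frac{3}{2}}$ ($o{\left(I \right)} = 3 - 2 I \sqrt{I} = 3 - 2 I^{\frac{3}{2}}$)
$b = 7$ ($b = 6 - -1 = 6 + 1 = 7$)
$b \sqrt{u{\left(\frac{6}{7} \right)} + o{\left(6 \right)}} = 7 \sqrt{\frac{6}{7} + \left(3 - 2 \cdot 6^{\frac{3}{2}}\right)} = 7 \sqrt{6 \cdot \frac{1}{7} + \left(3 - 2 \cdot 6 \sqrt{6}\right)} = 7 \sqrt{\frac{6}{7} + \left(3 - 12 \sqrt{6}\right)} = 7 \sqrt{\frac{27}{7} - 12 \sqrt{6}}$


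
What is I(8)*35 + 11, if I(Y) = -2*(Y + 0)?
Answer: -549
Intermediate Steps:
I(Y) = -2*Y
I(8)*35 + 11 = -2*8*35 + 11 = -16*35 + 11 = -560 + 11 = -549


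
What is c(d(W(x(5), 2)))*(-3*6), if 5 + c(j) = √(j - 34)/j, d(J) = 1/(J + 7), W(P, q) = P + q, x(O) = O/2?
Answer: 90 - 18*I*√4485 ≈ 90.0 - 1205.5*I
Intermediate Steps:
x(O) = O/2 (x(O) = O*(½) = O/2)
d(J) = 1/(7 + J)
c(j) = -5 + √(-34 + j)/j (c(j) = -5 + √(j - 34)/j = -5 + √(-34 + j)/j)
c(d(W(x(5), 2)))*(-3*6) = (-5 + √(-34 + 1/(7 + ((½)*5 + 2)))/(1/(7 + ((½)*5 + 2))))*(-3*6) = (-5 + √(-34 + 1/(7 + (5/2 + 2)))/(1/(7 + (5/2 + 2))))*(-18) = (-5 + √(-34 + 1/(7 + 9/2))/(1/(7 + 9/2)))*(-18) = (-5 + √(-34 + 1/(23/2))/(1/(23/2)))*(-18) = (-5 + √(-34 + 2/23)/(2/23))*(-18) = (-5 + 23*√(-780/23)/2)*(-18) = (-5 + 23*(2*I*√4485/23)/2)*(-18) = (-5 + I*√4485)*(-18) = 90 - 18*I*√4485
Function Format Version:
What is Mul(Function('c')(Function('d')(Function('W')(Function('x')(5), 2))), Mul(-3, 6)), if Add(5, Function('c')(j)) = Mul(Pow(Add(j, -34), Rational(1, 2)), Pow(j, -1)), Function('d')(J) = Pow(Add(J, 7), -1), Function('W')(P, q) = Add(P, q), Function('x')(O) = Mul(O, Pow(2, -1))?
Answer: Add(90, Mul(-18, I, Pow(4485, Rational(1, 2)))) ≈ Add(90.000, Mul(-1205.5, I))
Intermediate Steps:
Function('x')(O) = Mul(Rational(1, 2), O) (Function('x')(O) = Mul(O, Rational(1, 2)) = Mul(Rational(1, 2), O))
Function('d')(J) = Pow(Add(7, J), -1)
Function('c')(j) = Add(-5, Mul(Pow(j, -1), Pow(Add(-34, j), Rational(1, 2)))) (Function('c')(j) = Add(-5, Mul(Pow(Add(j, -34), Rational(1, 2)), Pow(j, -1))) = Add(-5, Mul(Pow(Add(-34, j), Rational(1, 2)), Pow(j, -1))) = Add(-5, Mul(Pow(j, -1), Pow(Add(-34, j), Rational(1, 2)))))
Mul(Function('c')(Function('d')(Function('W')(Function('x')(5), 2))), Mul(-3, 6)) = Mul(Add(-5, Mul(Pow(Pow(Add(7, Add(Mul(Rational(1, 2), 5), 2)), -1), -1), Pow(Add(-34, Pow(Add(7, Add(Mul(Rational(1, 2), 5), 2)), -1)), Rational(1, 2)))), Mul(-3, 6)) = Mul(Add(-5, Mul(Pow(Pow(Add(7, Add(Rational(5, 2), 2)), -1), -1), Pow(Add(-34, Pow(Add(7, Add(Rational(5, 2), 2)), -1)), Rational(1, 2)))), -18) = Mul(Add(-5, Mul(Pow(Pow(Add(7, Rational(9, 2)), -1), -1), Pow(Add(-34, Pow(Add(7, Rational(9, 2)), -1)), Rational(1, 2)))), -18) = Mul(Add(-5, Mul(Pow(Pow(Rational(23, 2), -1), -1), Pow(Add(-34, Pow(Rational(23, 2), -1)), Rational(1, 2)))), -18) = Mul(Add(-5, Mul(Pow(Rational(2, 23), -1), Pow(Add(-34, Rational(2, 23)), Rational(1, 2)))), -18) = Mul(Add(-5, Mul(Rational(23, 2), Pow(Rational(-780, 23), Rational(1, 2)))), -18) = Mul(Add(-5, Mul(Rational(23, 2), Mul(Rational(2, 23), I, Pow(4485, Rational(1, 2))))), -18) = Mul(Add(-5, Mul(I, Pow(4485, Rational(1, 2)))), -18) = Add(90, Mul(-18, I, Pow(4485, Rational(1, 2))))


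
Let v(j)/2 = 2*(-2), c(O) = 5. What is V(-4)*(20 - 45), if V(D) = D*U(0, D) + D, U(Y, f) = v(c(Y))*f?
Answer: 3300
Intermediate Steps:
v(j) = -8 (v(j) = 2*(2*(-2)) = 2*(-4) = -8)
U(Y, f) = -8*f
V(D) = D - 8*D² (V(D) = D*(-8*D) + D = -8*D² + D = D - 8*D²)
V(-4)*(20 - 45) = (-4*(1 - 8*(-4)))*(20 - 45) = -4*(1 + 32)*(-25) = -4*33*(-25) = -132*(-25) = 3300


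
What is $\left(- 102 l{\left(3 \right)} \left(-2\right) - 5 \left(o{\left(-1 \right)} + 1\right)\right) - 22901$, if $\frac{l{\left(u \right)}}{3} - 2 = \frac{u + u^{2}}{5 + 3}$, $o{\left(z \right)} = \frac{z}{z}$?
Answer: $-20769$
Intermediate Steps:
$o{\left(z \right)} = 1$
$l{\left(u \right)} = 6 + \frac{3 u}{8} + \frac{3 u^{2}}{8}$ ($l{\left(u \right)} = 6 + 3 \frac{u + u^{2}}{5 + 3} = 6 + 3 \frac{u + u^{2}}{8} = 6 + 3 \left(u + u^{2}\right) \frac{1}{8} = 6 + 3 \left(\frac{u}{8} + \frac{u^{2}}{8}\right) = 6 + \left(\frac{3 u}{8} + \frac{3 u^{2}}{8}\right) = 6 + \frac{3 u}{8} + \frac{3 u^{2}}{8}$)
$\left(- 102 l{\left(3 \right)} \left(-2\right) - 5 \left(o{\left(-1 \right)} + 1\right)\right) - 22901 = \left(- 102 \left(6 + \frac{3}{8} \cdot 3 + \frac{3 \cdot 3^{2}}{8}\right) \left(-2\right) - 5 \left(1 + 1\right)\right) - 22901 = \left(- 102 \left(6 + \frac{9}{8} + \frac{3}{8} \cdot 9\right) \left(-2\right) - 10\right) - 22901 = \left(- 102 \left(6 + \frac{9}{8} + \frac{27}{8}\right) \left(-2\right) - 10\right) - 22901 = \left(- 102 \cdot \frac{21}{2} \left(-2\right) - 10\right) - 22901 = \left(\left(-102\right) \left(-21\right) - 10\right) - 22901 = \left(2142 - 10\right) - 22901 = 2132 - 22901 = -20769$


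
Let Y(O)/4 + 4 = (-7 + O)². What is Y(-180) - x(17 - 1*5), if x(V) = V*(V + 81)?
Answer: 138744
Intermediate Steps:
Y(O) = -16 + 4*(-7 + O)²
x(V) = V*(81 + V)
Y(-180) - x(17 - 1*5) = (-16 + 4*(-7 - 180)²) - (17 - 1*5)*(81 + (17 - 1*5)) = (-16 + 4*(-187)²) - (17 - 5)*(81 + (17 - 5)) = (-16 + 4*34969) - 12*(81 + 12) = (-16 + 139876) - 12*93 = 139860 - 1*1116 = 139860 - 1116 = 138744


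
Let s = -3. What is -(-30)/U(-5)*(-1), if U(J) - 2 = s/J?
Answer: -150/13 ≈ -11.538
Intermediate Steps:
U(J) = 2 - 3/J
-(-30)/U(-5)*(-1) = -(-30)/(2 - 3/(-5))*(-1) = -(-30)/(2 - 3*(-⅕))*(-1) = -(-30)/(2 + ⅗)*(-1) = -(-30)/13/5*(-1) = -(-30)*5/13*(-1) = -5*(-30/13)*(-1) = (150/13)*(-1) = -150/13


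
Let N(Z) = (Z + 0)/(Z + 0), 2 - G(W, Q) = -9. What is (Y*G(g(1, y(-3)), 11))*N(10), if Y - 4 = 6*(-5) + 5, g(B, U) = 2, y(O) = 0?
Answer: -231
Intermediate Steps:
G(W, Q) = 11 (G(W, Q) = 2 - 1*(-9) = 2 + 9 = 11)
Y = -21 (Y = 4 + (6*(-5) + 5) = 4 + (-30 + 5) = 4 - 25 = -21)
N(Z) = 1 (N(Z) = Z/Z = 1)
(Y*G(g(1, y(-3)), 11))*N(10) = -21*11*1 = -231*1 = -231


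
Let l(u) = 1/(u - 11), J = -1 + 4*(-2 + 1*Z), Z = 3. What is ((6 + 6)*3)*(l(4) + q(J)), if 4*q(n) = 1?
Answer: 27/7 ≈ 3.8571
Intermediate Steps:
J = 3 (J = -1 + 4*(-2 + 1*3) = -1 + 4*(-2 + 3) = -1 + 4*1 = -1 + 4 = 3)
q(n) = 1/4 (q(n) = (1/4)*1 = 1/4)
l(u) = 1/(-11 + u)
((6 + 6)*3)*(l(4) + q(J)) = ((6 + 6)*3)*(1/(-11 + 4) + 1/4) = (12*3)*(1/(-7) + 1/4) = 36*(-1/7 + 1/4) = 36*(3/28) = 27/7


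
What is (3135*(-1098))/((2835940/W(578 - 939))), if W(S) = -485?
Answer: 8786745/14926 ≈ 588.69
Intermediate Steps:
(3135*(-1098))/((2835940/W(578 - 939))) = (3135*(-1098))/((2835940/(-485))) = -3442230/(2835940*(-1/485)) = -3442230/(-567188/97) = -3442230*(-97/567188) = 8786745/14926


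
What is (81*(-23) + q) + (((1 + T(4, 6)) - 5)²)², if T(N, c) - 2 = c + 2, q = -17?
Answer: -584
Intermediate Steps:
T(N, c) = 4 + c (T(N, c) = 2 + (c + 2) = 2 + (2 + c) = 4 + c)
(81*(-23) + q) + (((1 + T(4, 6)) - 5)²)² = (81*(-23) - 17) + (((1 + (4 + 6)) - 5)²)² = (-1863 - 17) + (((1 + 10) - 5)²)² = -1880 + ((11 - 5)²)² = -1880 + (6²)² = -1880 + 36² = -1880 + 1296 = -584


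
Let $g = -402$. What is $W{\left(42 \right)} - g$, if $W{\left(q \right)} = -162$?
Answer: $240$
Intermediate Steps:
$W{\left(42 \right)} - g = -162 - -402 = -162 + 402 = 240$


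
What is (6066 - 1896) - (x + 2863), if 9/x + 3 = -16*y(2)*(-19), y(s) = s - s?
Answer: 1310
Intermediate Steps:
y(s) = 0
x = -3 (x = 9/(-3 - 16*0*(-19)) = 9/(-3 + 0*(-19)) = 9/(-3 + 0) = 9/(-3) = 9*(-1/3) = -3)
(6066 - 1896) - (x + 2863) = (6066 - 1896) - (-3 + 2863) = 4170 - 1*2860 = 4170 - 2860 = 1310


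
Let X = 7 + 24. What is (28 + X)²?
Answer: 3481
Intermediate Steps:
X = 31
(28 + X)² = (28 + 31)² = 59² = 3481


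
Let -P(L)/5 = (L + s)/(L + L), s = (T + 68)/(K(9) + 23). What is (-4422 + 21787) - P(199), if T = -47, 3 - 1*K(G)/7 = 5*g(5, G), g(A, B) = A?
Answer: 452753305/26069 ≈ 17368.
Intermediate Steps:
K(G) = -154 (K(G) = 21 - 35*5 = 21 - 7*25 = 21 - 175 = -154)
s = -21/131 (s = (-47 + 68)/(-154 + 23) = 21/(-131) = 21*(-1/131) = -21/131 ≈ -0.16031)
P(L) = -5*(-21/131 + L)/(2*L) (P(L) = -5*(L - 21/131)/(L + L) = -5*(-21/131 + L)/(2*L))
(-4422 + 21787) - P(199) = (-4422 + 21787) - 5*(21 - 131*199)/(262*199) = 17365 - 5*(21 - 26069)/(262*199) = 17365 - 5*(-26048)/(262*199) = 17365 - 1*(-65120/26069) = 17365 + 65120/26069 = 452753305/26069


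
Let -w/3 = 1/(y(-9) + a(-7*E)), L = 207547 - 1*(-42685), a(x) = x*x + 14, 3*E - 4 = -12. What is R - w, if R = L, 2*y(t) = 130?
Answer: 962642531/3847 ≈ 2.5023e+5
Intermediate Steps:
E = -8/3 (E = 4/3 + (⅓)*(-12) = 4/3 - 4 = -8/3 ≈ -2.6667)
y(t) = 65 (y(t) = (½)*130 = 65)
a(x) = 14 + x² (a(x) = x² + 14 = 14 + x²)
L = 250232 (L = 207547 + 42685 = 250232)
R = 250232
w = -27/3847 (w = -3/(65 + (14 + (-7*(-8/3))²)) = -3/(65 + (14 + (56/3)²)) = -3/(65 + (14 + 3136/9)) = -3/(65 + 3262/9) = -3/3847/9 = -3*9/3847 = -27/3847 ≈ -0.0070185)
R - w = 250232 - 1*(-27/3847) = 250232 + 27/3847 = 962642531/3847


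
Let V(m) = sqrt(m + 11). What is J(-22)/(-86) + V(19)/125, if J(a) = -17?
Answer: 17/86 + sqrt(30)/125 ≈ 0.24149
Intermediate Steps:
V(m) = sqrt(11 + m)
J(-22)/(-86) + V(19)/125 = -17/(-86) + sqrt(11 + 19)/125 = -17*(-1/86) + sqrt(30)*(1/125) = 17/86 + sqrt(30)/125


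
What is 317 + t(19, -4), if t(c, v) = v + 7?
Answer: 320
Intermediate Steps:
t(c, v) = 7 + v
317 + t(19, -4) = 317 + (7 - 4) = 317 + 3 = 320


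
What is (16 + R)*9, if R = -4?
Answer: 108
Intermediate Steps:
(16 + R)*9 = (16 - 4)*9 = 12*9 = 108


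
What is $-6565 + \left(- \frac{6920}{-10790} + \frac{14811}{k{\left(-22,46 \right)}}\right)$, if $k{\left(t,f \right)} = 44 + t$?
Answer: $- \frac{139843677}{23738} \approx -5891.1$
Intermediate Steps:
$-6565 + \left(- \frac{6920}{-10790} + \frac{14811}{k{\left(-22,46 \right)}}\right) = -6565 - \left(- \frac{692}{1079} - \frac{14811}{44 - 22}\right) = -6565 - \left(- \frac{692}{1079} - \frac{14811}{22}\right) = -6565 + \left(\frac{692}{1079} + 14811 \cdot \frac{1}{22}\right) = -6565 + \left(\frac{692}{1079} + \frac{14811}{22}\right) = -6565 + \frac{15996293}{23738} = - \frac{139843677}{23738}$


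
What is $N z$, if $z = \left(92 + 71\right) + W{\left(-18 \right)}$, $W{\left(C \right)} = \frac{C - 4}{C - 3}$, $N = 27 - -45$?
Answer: $\frac{82680}{7} \approx 11811.0$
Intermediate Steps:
$N = 72$ ($N = 27 + 45 = 72$)
$W{\left(C \right)} = \frac{-4 + C}{-3 + C}$
$z = \frac{3445}{21}$ ($z = \left(92 + 71\right) + \frac{-4 - 18}{-3 - 18} = 163 + \frac{1}{-21} \left(-22\right) = 163 - - \frac{22}{21} = 163 + \frac{22}{21} = \frac{3445}{21} \approx 164.05$)
$N z = 72 \cdot \frac{3445}{21} = \frac{82680}{7}$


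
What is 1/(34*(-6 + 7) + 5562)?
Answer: 1/5596 ≈ 0.00017870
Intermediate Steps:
1/(34*(-6 + 7) + 5562) = 1/(34*1 + 5562) = 1/(34 + 5562) = 1/5596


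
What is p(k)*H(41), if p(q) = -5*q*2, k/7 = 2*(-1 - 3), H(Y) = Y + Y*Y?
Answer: 964320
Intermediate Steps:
H(Y) = Y + Y²
k = -56 (k = 7*(2*(-1 - 3)) = 7*(2*(-4)) = 7*(-8) = -56)
p(q) = -10*q
p(k)*H(41) = (-10*(-56))*(41*(1 + 41)) = 560*(41*42) = 560*1722 = 964320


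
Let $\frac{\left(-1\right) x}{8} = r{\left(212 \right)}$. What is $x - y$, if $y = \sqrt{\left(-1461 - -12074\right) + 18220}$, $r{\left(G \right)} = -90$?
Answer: $720 - \sqrt{28833} \approx 550.2$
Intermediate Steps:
$x = 720$ ($x = \left(-8\right) \left(-90\right) = 720$)
$y = \sqrt{28833}$ ($y = \sqrt{\left(-1461 + 12074\right) + 18220} = \sqrt{10613 + 18220} = \sqrt{28833} \approx 169.8$)
$x - y = 720 - \sqrt{28833}$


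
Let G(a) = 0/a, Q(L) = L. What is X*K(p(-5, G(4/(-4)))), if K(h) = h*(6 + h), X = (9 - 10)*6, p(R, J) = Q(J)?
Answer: 0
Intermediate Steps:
G(a) = 0
p(R, J) = J
X = -6 (X = -1*6 = -6)
X*K(p(-5, G(4/(-4)))) = -0*(6 + 0) = -0*6 = -6*0 = 0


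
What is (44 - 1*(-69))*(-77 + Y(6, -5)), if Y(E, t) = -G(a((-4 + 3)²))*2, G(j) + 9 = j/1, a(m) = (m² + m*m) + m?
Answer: -7345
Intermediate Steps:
a(m) = m + 2*m² (a(m) = (m² + m²) + m = 2*m² + m = m + 2*m²)
G(j) = -9 + j (G(j) = -9 + j/1 = -9 + j*1 = -9 + j)
Y(E, t) = 12 (Y(E, t) = -(-9 + (-4 + 3)²*(1 + 2*(-4 + 3)²))*2 = -(-9 + (-1)²*(1 + 2*(-1)²))*2 = -(-9 + 1*(1 + 2*1))*2 = -(-9 + 1*(1 + 2))*2 = -(-9 + 1*3)*2 = -(-9 + 3)*2 = -1*(-6)*2 = 6*2 = 12)
(44 - 1*(-69))*(-77 + Y(6, -5)) = (44 - 1*(-69))*(-77 + 12) = (44 + 69)*(-65) = 113*(-65) = -7345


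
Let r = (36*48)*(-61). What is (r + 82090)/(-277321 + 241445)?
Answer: 11659/17938 ≈ 0.64996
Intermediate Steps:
r = -105408 (r = 1728*(-61) = -105408)
(r + 82090)/(-277321 + 241445) = (-105408 + 82090)/(-277321 + 241445) = -23318/(-35876) = -23318*(-1/35876) = 11659/17938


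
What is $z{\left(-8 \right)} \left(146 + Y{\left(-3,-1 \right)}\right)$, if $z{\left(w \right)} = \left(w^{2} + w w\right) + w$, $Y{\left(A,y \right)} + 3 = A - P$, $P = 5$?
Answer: $16200$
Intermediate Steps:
$Y{\left(A,y \right)} = -8 + A$ ($Y{\left(A,y \right)} = -3 + \left(A - 5\right) = -3 + \left(-5 + A\right) = -8 + A$)
$z{\left(w \right)} = w + 2 w^{2}$ ($z{\left(w \right)} = \left(w^{2} + w^{2}\right) + w = 2 w^{2} + w = w + 2 w^{2}$)
$z{\left(-8 \right)} \left(146 + Y{\left(-3,-1 \right)}\right) = - 8 \left(1 + 2 \left(-8\right)\right) \left(146 - 11\right) = - 8 \left(1 - 16\right) \left(146 - 11\right) = \left(-8\right) \left(-15\right) 135 = 120 \cdot 135 = 16200$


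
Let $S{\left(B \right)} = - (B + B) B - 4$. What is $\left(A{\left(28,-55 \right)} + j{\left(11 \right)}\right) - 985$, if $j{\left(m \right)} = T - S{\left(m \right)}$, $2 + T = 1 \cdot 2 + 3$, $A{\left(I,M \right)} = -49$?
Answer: $-785$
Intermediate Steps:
$T = 3$ ($T = -2 + \left(1 \cdot 2 + 3\right) = -2 + \left(2 + 3\right) = -2 + 5 = 3$)
$S{\left(B \right)} = -4 - 2 B^{2}$ ($S{\left(B \right)} = - 2 B B - 4 = - 2 B^{2} - 4 = -4 - 2 B^{2}$)
$j{\left(m \right)} = 7 + 2 m^{2}$ ($j{\left(m \right)} = 3 - \left(-4 - 2 m^{2}\right) = 3 + \left(4 + 2 m^{2}\right) = 7 + 2 m^{2}$)
$\left(A{\left(28,-55 \right)} + j{\left(11 \right)}\right) - 985 = \left(-49 + \left(7 + 2 \cdot 11^{2}\right)\right) - 985 = \left(-49 + \left(7 + 2 \cdot 121\right)\right) - 985 = \left(-49 + \left(7 + 242\right)\right) - 985 = \left(-49 + 249\right) - 985 = 200 - 985 = -785$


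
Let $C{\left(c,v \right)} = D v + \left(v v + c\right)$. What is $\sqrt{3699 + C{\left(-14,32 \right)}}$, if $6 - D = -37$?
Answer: $\sqrt{6085} \approx 78.006$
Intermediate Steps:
$D = 43$ ($D = 6 - -37 = 6 + 37 = 43$)
$C{\left(c,v \right)} = c + v^{2} + 43 v$ ($C{\left(c,v \right)} = 43 v + \left(v v + c\right) = 43 v + \left(v^{2} + c\right) = 43 v + \left(c + v^{2}\right) = c + v^{2} + 43 v$)
$\sqrt{3699 + C{\left(-14,32 \right)}} = \sqrt{3699 + \left(-14 + 32^{2} + 43 \cdot 32\right)} = \sqrt{3699 + \left(-14 + 1024 + 1376\right)} = \sqrt{3699 + 2386} = \sqrt{6085}$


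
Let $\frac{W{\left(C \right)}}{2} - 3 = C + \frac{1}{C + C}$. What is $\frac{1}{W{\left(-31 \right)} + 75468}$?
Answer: $\frac{31}{2337771} \approx 1.326 \cdot 10^{-5}$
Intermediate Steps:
$W{\left(C \right)} = 6 + \frac{1}{C} + 2 C$ ($W{\left(C \right)} = 6 + 2 \left(C + \frac{1}{C + C}\right) = 6 + 2 \left(C + \frac{1}{2 C}\right) = 6 + \left(\frac{1}{C} + 2 C\right) = 6 + \frac{1}{C} + 2 C$)
$\frac{1}{W{\left(-31 \right)} + 75468} = \frac{1}{\left(6 + \frac{1}{-31} + 2 \left(-31\right)\right) + 75468} = \frac{1}{\left(6 - \frac{1}{31} - 62\right) + 75468} = \frac{1}{- \frac{1737}{31} + 75468} = \frac{1}{\frac{2337771}{31}} = \frac{31}{2337771}$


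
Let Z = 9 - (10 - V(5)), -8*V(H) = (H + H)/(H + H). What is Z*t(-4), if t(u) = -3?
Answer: 27/8 ≈ 3.3750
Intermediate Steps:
V(H) = -⅛ (V(H) = -(H + H)/(8*(H + H)) = -2*H/(8*(2*H)) = -2*H*1/(2*H)/8 = -⅛*1 = -⅛)
Z = -9/8 (Z = 9 - (10 - 1*(-⅛)) = 9 - (10 + ⅛) = 9 - 1*81/8 = 9 - 81/8 = -9/8 ≈ -1.1250)
Z*t(-4) = -9/8*(-3) = 27/8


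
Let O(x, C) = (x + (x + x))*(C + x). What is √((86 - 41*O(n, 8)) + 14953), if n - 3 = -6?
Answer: 6*√469 ≈ 129.94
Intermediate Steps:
n = -3 (n = 3 - 6 = -3)
O(x, C) = 3*x*(C + x) (O(x, C) = (x + 2*x)*(C + x) = (3*x)*(C + x) = 3*x*(C + x))
√((86 - 41*O(n, 8)) + 14953) = √((86 - 123*(-3)*(8 - 3)) + 14953) = √((86 - 123*(-3)*5) + 14953) = √((86 - 41*(-45)) + 14953) = √((86 + 1845) + 14953) = √(1931 + 14953) = √16884 = 6*√469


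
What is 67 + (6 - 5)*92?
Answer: 159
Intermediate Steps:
67 + (6 - 5)*92 = 67 + 1*92 = 67 + 92 = 159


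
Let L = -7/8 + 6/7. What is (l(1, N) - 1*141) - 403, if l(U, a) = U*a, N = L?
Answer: -30465/56 ≈ -544.02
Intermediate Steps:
L = -1/56 (L = -7*1/8 + 6*(1/7) = -7/8 + 6/7 = -1/56 ≈ -0.017857)
N = -1/56 ≈ -0.017857
(l(1, N) - 1*141) - 403 = (1*(-1/56) - 1*141) - 403 = (-1/56 - 141) - 403 = -7897/56 - 403 = -30465/56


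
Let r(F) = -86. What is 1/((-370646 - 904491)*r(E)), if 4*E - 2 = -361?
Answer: 1/109661782 ≈ 9.1189e-9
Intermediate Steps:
E = -359/4 (E = ½ + (¼)*(-361) = ½ - 361/4 = -359/4 ≈ -89.750)
1/((-370646 - 904491)*r(E)) = 1/(-370646 - 904491*(-86)) = -1/86/(-1275137) = -1/1275137*(-1/86) = 1/109661782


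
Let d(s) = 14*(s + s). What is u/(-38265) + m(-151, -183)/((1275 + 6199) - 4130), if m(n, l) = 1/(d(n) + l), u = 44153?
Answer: -651273743017/564423443760 ≈ -1.1539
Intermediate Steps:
d(s) = 28*s (d(s) = 14*(2*s) = 28*s)
m(n, l) = 1/(l + 28*n) (m(n, l) = 1/(28*n + l) = 1/(l + 28*n))
u/(-38265) + m(-151, -183)/((1275 + 6199) - 4130) = 44153/(-38265) + 1/((-183 + 28*(-151))*((1275 + 6199) - 4130)) = 44153*(-1/38265) + 1/((-183 - 4228)*(7474 - 4130)) = -44153/38265 + 1/(-4411*3344) = -44153/38265 - 1/4411*1/3344 = -44153/38265 - 1/14750384 = -651273743017/564423443760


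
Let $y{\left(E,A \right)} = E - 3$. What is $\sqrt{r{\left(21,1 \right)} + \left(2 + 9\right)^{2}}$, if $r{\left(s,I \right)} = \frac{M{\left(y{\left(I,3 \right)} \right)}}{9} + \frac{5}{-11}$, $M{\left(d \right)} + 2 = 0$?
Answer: $\frac{2 \sqrt{32758}}{33} \approx 10.969$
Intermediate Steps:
$y{\left(E,A \right)} = -3 + E$ ($y{\left(E,A \right)} = E - 3 = -3 + E$)
$M{\left(d \right)} = -2$ ($M{\left(d \right)} = -2 + 0 = -2$)
$r{\left(s,I \right)} = - \frac{67}{99}$ ($r{\left(s,I \right)} = - \frac{2}{9} + \frac{5}{-11} = \left(-2\right) \frac{1}{9} + 5 \left(- \frac{1}{11}\right) = - \frac{2}{9} - \frac{5}{11} = - \frac{67}{99}$)
$\sqrt{r{\left(21,1 \right)} + \left(2 + 9\right)^{2}} = \sqrt{- \frac{67}{99} + \left(2 + 9\right)^{2}} = \sqrt{- \frac{67}{99} + 11^{2}} = \sqrt{- \frac{67}{99} + 121} = \sqrt{\frac{11912}{99}} = \frac{2 \sqrt{32758}}{33}$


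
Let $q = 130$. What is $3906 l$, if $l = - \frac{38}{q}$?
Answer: $- \frac{74214}{65} \approx -1141.8$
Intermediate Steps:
$l = - \frac{19}{65}$ ($l = - \frac{38}{130} = \left(-38\right) \frac{1}{130} = - \frac{19}{65} \approx -0.29231$)
$3906 l = 3906 \left(- \frac{19}{65}\right) = - \frac{74214}{65}$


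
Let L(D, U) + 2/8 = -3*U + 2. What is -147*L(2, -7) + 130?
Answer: -12857/4 ≈ -3214.3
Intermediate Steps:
L(D, U) = 7/4 - 3*U (L(D, U) = -1/4 + (-3*U + 2) = -1/4 + (2 - 3*U) = 7/4 - 3*U)
-147*L(2, -7) + 130 = -147*(7/4 - 3*(-7)) + 130 = -147*(7/4 + 21) + 130 = -147*91/4 + 130 = -13377/4 + 130 = -12857/4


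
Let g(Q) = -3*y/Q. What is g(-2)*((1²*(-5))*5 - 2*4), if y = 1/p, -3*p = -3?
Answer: -99/2 ≈ -49.500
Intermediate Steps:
p = 1 (p = -⅓*(-3) = 1)
y = 1 (y = 1/1 = 1*1 = 1)
g(Q) = -3/Q
g(-2)*((1²*(-5))*5 - 2*4) = (-3/(-2))*((1²*(-5))*5 - 2*4) = (-3*(-½))*((1*(-5))*5 - 8) = 3*(-5*5 - 8)/2 = 3*(-25 - 8)/2 = (3/2)*(-33) = -99/2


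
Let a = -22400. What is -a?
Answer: 22400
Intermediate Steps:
-a = -1*(-22400) = 22400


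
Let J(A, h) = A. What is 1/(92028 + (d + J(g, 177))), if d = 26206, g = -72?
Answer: 1/118162 ≈ 8.4630e-6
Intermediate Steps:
1/(92028 + (d + J(g, 177))) = 1/(92028 + (26206 - 72)) = 1/(92028 + 26134) = 1/118162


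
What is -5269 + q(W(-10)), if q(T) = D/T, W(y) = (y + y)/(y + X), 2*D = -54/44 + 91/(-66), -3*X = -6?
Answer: -869471/165 ≈ -5269.5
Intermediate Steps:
X = 2 (X = -⅓*(-6) = 2)
D = -43/33 (D = (-54/44 + 91/(-66))/2 = (-54*1/44 + 91*(-1/66))/2 = (-27/22 - 91/66)/2 = (½)*(-86/33) = -43/33 ≈ -1.3030)
W(y) = 2*y/(2 + y) (W(y) = (y + y)/(y + 2) = (2*y)/(2 + y) = 2*y/(2 + y))
q(T) = -43/(33*T)
-5269 + q(W(-10)) = -5269 - 43/(33*(2*(-10)/(2 - 10))) = -5269 - 43/(33*(2*(-10)/(-8))) = -5269 - 43/(33*(2*(-10)*(-⅛))) = -5269 - 43/(33*5/2) = -5269 - 43/33*⅖ = -5269 - 86/165 = -869471/165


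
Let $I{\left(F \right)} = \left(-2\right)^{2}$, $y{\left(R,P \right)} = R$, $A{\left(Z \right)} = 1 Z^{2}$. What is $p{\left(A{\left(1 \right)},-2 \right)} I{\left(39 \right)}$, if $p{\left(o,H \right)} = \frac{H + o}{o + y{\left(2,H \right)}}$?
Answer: $- \frac{4}{3} \approx -1.3333$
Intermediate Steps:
$A{\left(Z \right)} = Z^{2}$
$I{\left(F \right)} = 4$
$p{\left(o,H \right)} = \frac{H + o}{2 + o}$ ($p{\left(o,H \right)} = \frac{H + o}{o + 2} = \frac{H + o}{2 + o}$)
$p{\left(A{\left(1 \right)},-2 \right)} I{\left(39 \right)} = \frac{-2 + 1^{2}}{2 + 1^{2}} \cdot 4 = \frac{-2 + 1}{2 + 1} \cdot 4 = \frac{1}{3} \left(-1\right) 4 = \left(- \frac{1}{3}\right) 4 = - \frac{4}{3}$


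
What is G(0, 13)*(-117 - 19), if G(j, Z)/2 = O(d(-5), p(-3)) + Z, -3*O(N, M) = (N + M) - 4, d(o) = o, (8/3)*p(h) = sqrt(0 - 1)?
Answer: -4352 + 34*I ≈ -4352.0 + 34.0*I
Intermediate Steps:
p(h) = 3*I/8 (p(h) = 3*sqrt(0 - 1)/8 = 3*sqrt(-1)/8 = 3*I/8)
O(N, M) = 4/3 - M/3 - N/3 (O(N, M) = -((N + M) - 4)/3 = -((M + N) - 4)/3 = -(-4 + M + N)/3 = 4/3 - M/3 - N/3)
G(j, Z) = 6 + 2*Z - I/4 (G(j, Z) = 2*((4/3 - I/8 - 1/3*(-5)) + Z) = 2*((4/3 - I/8 + 5/3) + Z) = 2*((3 - I/8) + Z) = 2*(3 + Z - I/8) = 6 + 2*Z - I/4)
G(0, 13)*(-117 - 19) = (6 + 2*13 - I/4)*(-117 - 19) = (6 + 26 - I/4)*(-136) = (32 - I/4)*(-136) = -4352 + 34*I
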